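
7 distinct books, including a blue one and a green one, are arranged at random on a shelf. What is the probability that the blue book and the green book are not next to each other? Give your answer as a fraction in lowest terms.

5/7

There are 7! = 5040 arrangements.
Arrangements with the blue book and the green book adjacent: 2·6! = 1440.
So not adjacent: 5040 − 1440 = 3600, probability 3600/5040 = 5/7.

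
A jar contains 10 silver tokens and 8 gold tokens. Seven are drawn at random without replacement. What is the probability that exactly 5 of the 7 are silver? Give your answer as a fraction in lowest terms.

49/221

The sample space is all 7-subsets of the 18: C(18,7) = 31824.
Selections with exactly 5 silver: choose 5 of the 10 silver and 2 of the 8 gold, C(10,5)·C(8,2) = 252·28 = 7056.
Probability = 7056/31824 = 49/221.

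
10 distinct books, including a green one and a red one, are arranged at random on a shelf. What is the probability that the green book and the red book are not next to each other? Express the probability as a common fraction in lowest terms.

4/5

There are 10! = 3628800 arrangements.
Arrangements with the green book and the red book adjacent: 2·9! = 725760.
So not adjacent: 3628800 − 725760 = 2903040, probability 2903040/3628800 = 4/5.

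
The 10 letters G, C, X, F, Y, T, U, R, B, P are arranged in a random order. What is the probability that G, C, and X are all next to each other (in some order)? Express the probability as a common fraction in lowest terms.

1/15

There are 10! = 3628800 arrangements.
Treat the three as one block: 8! placements × 3! orders within the block = 40320·6 = 241920.
Probability = 241920/3628800 = 1/15.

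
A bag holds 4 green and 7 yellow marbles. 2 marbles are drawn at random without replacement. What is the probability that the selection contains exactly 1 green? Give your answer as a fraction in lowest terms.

Total number of selections: C(11,2) = 55.
Selections with exactly 1 green: choose 1 of the 4 green and 1 of the 7 yellow, C(4,1)·C(7,1) = 4·7 = 28.
Probability = 28/55.

28/55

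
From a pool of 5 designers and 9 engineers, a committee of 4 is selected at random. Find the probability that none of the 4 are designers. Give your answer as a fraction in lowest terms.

18/143

There are C(14,4) = 1001 possible selections.
Selections with no designers (all engineers): C(9,4) = 126.
Probability = 126/1001 = 18/143.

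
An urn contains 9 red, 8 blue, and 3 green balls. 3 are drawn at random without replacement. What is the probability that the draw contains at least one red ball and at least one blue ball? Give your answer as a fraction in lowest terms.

There are C(20,3) = 1140 possible draws.
By inclusion-exclusion on the complements, draws missing all red or all blue: C(11,3) + C(12,3) − C(3,3) = 165 + 220 − 1 = 384.
So draws with at least one of each: 1140 − 384 = 756, probability 756/1140 = 63/95.

63/95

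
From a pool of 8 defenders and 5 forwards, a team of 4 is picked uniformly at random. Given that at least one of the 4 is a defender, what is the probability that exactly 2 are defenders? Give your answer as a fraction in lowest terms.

Work in counts. Selections with at least one defender: C(13,4) − C(5,4) = 715 − 5 = 710.
Of those, selections where exactly 2 are defenders: C(8,2)·C(5,2) = 28·10 = 280.
Conditional probability = 280/710 = 28/71.

28/71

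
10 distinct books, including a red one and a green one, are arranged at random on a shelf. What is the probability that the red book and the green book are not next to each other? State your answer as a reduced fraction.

There are 10! = 3628800 arrangements.
Arrangements with the red book and the green book adjacent: 2·9! = 725760.
So not adjacent: 3628800 − 725760 = 2903040, probability 2903040/3628800 = 4/5.

4/5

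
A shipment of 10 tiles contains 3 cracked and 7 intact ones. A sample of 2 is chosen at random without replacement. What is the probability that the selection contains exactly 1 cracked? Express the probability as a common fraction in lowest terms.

Total number of selections: C(10,2) = 45.
Selections with exactly 1 cracked: choose 1 of the 3 cracked and 1 of the 7 intact, C(3,1)·C(7,1) = 3·7 = 21.
Probability = 21/45 = 7/15.

7/15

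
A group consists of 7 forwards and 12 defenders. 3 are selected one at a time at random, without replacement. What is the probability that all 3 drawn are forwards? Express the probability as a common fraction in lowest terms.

35/969

Multiply the conditional probabilities at each draw: 7/19 · 6/18 · 5/17 = 210/5814 = 35/969.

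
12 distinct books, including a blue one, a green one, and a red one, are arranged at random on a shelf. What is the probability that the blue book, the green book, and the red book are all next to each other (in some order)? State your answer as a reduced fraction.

1/22

There are 12! = 479001600 arrangements.
Treat the three as one block: 10! placements × 3! orders within the block = 3628800·6 = 21772800.
Probability = 21772800/479001600 = 1/22.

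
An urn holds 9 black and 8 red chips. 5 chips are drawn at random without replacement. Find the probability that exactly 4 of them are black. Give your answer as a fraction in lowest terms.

The sample space is all 5-subsets of the 17: C(17,5) = 6188.
Selections with exactly 4 black: choose 4 of the 9 black and 1 of the 8 red, C(9,4)·C(8,1) = 126·8 = 1008.
Probability = 1008/6188 = 36/221.

36/221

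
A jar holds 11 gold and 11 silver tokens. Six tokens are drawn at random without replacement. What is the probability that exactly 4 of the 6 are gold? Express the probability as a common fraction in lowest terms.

Total number of selections: C(22,6) = 74613.
Selections with exactly 4 gold: choose 4 of the 11 gold and 2 of the 11 silver, C(11,4)·C(11,2) = 330·55 = 18150.
Probability = 18150/74613 = 550/2261.

550/2261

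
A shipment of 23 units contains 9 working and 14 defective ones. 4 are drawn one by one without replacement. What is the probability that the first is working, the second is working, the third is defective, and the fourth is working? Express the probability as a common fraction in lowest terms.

42/1265

Multiply the conditional probabilities at each draw: 9/23 · 8/22 · 14/21 · 7/20 = 7056/212520 = 42/1265.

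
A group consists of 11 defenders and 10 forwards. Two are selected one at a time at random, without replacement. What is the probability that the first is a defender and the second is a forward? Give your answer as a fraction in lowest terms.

11/42

Multiply the conditional probabilities at each draw: 11/21 · 10/20 = 110/420 = 11/42.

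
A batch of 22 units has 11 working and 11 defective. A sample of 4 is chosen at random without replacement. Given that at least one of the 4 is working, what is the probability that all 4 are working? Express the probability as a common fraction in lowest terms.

Work in counts. Selections with at least one working: C(22,4) − C(11,4) = 7315 − 330 = 6985.
Of those, selections where all 4 are working: C(11,4) = 330.
Conditional probability = 330/6985 = 6/127.

6/127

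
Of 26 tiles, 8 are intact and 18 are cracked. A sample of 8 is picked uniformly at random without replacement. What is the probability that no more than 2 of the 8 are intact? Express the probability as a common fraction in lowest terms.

62934/120175

There are C(26,8) = 1562275 ways to choose the 8.
Favorable selections (no more than 2 intact): C(8,0)·C(18,8) + C(8,1)·C(18,7) + C(8,2)·C(18,6) = 43758 + 254592 + 519792 = 818142.
Probability = 818142/1562275 = 62934/120175.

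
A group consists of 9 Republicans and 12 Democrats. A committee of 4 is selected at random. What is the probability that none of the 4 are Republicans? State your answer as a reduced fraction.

There are C(21,4) = 5985 possible selections.
Selections with no Republicans (all Democrats): C(12,4) = 495.
Probability = 495/5985 = 11/133.

11/133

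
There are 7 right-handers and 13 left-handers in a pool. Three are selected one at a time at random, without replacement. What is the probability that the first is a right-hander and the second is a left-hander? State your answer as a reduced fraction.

Multiply the conditional probabilities at each draw: 7/20 · 13/19 = 91/380.

91/380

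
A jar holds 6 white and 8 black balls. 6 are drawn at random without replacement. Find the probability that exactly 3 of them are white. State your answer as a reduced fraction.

160/429

Total number of selections: C(14,6) = 3003.
Selections with exactly 3 white: choose 3 of the 6 white and 3 of the 8 black, C(6,3)·C(8,3) = 20·56 = 1120.
Probability = 1120/3003 = 160/429.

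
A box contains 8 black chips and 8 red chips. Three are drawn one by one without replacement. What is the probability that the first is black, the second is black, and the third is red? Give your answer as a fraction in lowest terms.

2/15

Multiply the conditional probabilities at each draw: 8/16 · 7/15 · 8/14 = 448/3360 = 2/15.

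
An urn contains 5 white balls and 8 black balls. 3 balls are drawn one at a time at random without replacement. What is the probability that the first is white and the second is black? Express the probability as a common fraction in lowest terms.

Multiply the conditional probabilities at each draw: 5/13 · 8/12 = 40/156 = 10/39.

10/39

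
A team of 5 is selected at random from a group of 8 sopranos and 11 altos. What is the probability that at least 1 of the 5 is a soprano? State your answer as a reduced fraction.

1861/1938

There are C(19,5) = 11628 ways to choose the 5.
Favorable selections (at least 1 soprano): C(8,1)·C(11,4) + C(8,2)·C(11,3) + C(8,3)·C(11,2) + C(8,4)·C(11,1) + C(8,5)·C(11,0) = 2640 + 4620 + 3080 + 770 + 56 = 11166.
Probability = 11166/11628 = 1861/1938.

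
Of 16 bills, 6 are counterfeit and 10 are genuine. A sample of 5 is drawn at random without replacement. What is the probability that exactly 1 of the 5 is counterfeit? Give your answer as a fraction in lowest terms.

The sample space is all 5-subsets of the 16: C(16,5) = 4368.
Selections with exactly 1 counterfeit: choose 1 of the 6 counterfeit and 4 of the 10 genuine, C(6,1)·C(10,4) = 6·210 = 1260.
Probability = 1260/4368 = 15/52.

15/52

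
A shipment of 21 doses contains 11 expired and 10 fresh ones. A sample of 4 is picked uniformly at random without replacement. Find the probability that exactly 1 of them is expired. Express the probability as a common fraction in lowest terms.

Total number of selections: C(21,4) = 5985.
Selections with exactly 1 expired: choose 1 of the 11 expired and 3 of the 10 fresh, C(11,1)·C(10,3) = 11·120 = 1320.
Probability = 1320/5985 = 88/399.

88/399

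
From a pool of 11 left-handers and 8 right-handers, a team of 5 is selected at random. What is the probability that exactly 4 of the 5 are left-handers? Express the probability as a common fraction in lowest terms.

220/969

There are C(19,5) = 11628 ways to choose 5 from 19.
Selections with exactly 4 left-handers: choose 4 of the 11 left-handers and 1 of the 8 right-handers, C(11,4)·C(8,1) = 330·8 = 2640.
Probability = 2640/11628 = 220/969.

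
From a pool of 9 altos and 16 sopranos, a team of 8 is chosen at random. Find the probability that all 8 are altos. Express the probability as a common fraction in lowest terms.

There are C(25,8) = 1081575 possible selections.
Selections with all altos: C(9,8) = 9.
Probability = 9/1081575 = 1/120175.

1/120175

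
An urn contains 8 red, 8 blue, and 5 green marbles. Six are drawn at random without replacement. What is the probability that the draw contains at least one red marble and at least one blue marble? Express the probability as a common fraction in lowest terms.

There are C(21,6) = 54264 possible draws.
By inclusion-exclusion on the complements, draws missing all red or all blue: C(13,6) + C(13,6) − C(5,6) = 1716 + 1716 − 0 = 3432.
So draws with at least one of each: 54264 − 3432 = 50832, probability 50832/54264 = 2118/2261.

2118/2261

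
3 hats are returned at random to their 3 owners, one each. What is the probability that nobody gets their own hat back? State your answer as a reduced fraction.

1/3

There are 3! = 6 assignments.
By inclusion-exclusion, assignments with no fixed points: C(3,0)·3! − C(3,1)·2! + C(3,2)·1! − C(3,3)·0! = 2.
Probability = 2/6 = 1/3.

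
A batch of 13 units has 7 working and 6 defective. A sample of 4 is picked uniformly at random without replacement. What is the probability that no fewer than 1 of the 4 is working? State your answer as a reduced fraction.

There are C(13,4) = 715 ways to choose the 4.
The complement is all 4 are defective: C(6,4) = 15.
Probability = 1 − 15/715 = 700/715 = 140/143.

140/143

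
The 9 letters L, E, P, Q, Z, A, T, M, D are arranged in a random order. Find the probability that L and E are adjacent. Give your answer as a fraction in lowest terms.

There are 9! = 362880 arrangements.
Treat L and E as a block: 8! arrangements of the blocks × 2 orders within the block = 2·40320 = 80640.
Probability = 80640/362880 = 2/9.

2/9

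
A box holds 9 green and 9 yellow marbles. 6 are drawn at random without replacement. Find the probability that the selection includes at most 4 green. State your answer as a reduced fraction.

Total selections: C(18,6) = 18564.
Count the complement (more than 4 green): C(9,5)·C(9,1) + C(9,6)·C(9,0) = 1134 + 84 = 1218.
Probability = 1 − 1218/18564 = 17346/18564 = 413/442.

413/442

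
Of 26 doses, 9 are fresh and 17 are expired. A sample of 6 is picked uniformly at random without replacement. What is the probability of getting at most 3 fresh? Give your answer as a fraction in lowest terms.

There are C(26,6) = 230230 ways to choose the 6.
Favorable selections (at most 3 fresh): C(9,0)·C(17,6) + C(9,1)·C(17,5) + C(9,2)·C(17,4) + C(9,3)·C(17,3) = 12376 + 55692 + 85680 + 57120 = 210868.
Probability = 210868/230230 = 15062/16445.

15062/16445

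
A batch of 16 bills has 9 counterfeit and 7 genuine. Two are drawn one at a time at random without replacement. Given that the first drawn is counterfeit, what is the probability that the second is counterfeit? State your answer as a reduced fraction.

8/15

After removing one counterfeit, 15 remain: 8 counterfeit and 7 genuine.
So the probability the next is counterfeit is 8/15.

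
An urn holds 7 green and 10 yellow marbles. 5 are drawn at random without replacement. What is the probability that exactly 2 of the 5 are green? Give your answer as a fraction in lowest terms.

90/221

Total number of selections: C(17,5) = 6188.
Selections with exactly 2 green: choose 2 of the 7 green and 3 of the 10 yellow, C(7,2)·C(10,3) = 21·120 = 2520.
Probability = 2520/6188 = 90/221.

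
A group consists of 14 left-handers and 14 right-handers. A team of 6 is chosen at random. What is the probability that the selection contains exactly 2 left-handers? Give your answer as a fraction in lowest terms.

Total number of selections: C(28,6) = 376740.
Selections with exactly 2 left-handers: choose 2 of the 14 left-handers and 4 of the 14 right-handers, C(14,2)·C(14,4) = 91·1001 = 91091.
Probability = 91091/376740 = 1001/4140.

1001/4140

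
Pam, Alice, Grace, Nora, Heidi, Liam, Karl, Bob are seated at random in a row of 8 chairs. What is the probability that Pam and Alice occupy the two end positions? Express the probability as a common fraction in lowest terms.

There are 8! = 40320 arrangements.
Place Pam and Alice at the ends in 2 ways, arrange the remaining 6 in 6! = 720 ways: 2·720 = 1440.
Probability = 1440/40320 = 1/28.

1/28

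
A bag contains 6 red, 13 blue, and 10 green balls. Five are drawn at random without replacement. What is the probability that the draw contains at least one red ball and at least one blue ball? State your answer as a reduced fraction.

178/261

There are C(29,5) = 118755 possible draws.
By inclusion-exclusion on the complements, draws missing all red or all blue: C(23,5) + C(16,5) − C(10,5) = 33649 + 4368 − 252 = 37765.
So draws with at least one of each: 118755 − 37765 = 80990, probability 80990/118755 = 178/261.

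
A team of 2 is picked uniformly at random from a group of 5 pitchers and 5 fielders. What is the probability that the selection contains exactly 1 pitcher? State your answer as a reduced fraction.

5/9

There are C(10,2) = 45 ways to choose 2 from 10.
Selections with exactly 1 pitcher: choose 1 of the 5 pitchers and 1 of the 5 fielders, C(5,1)·C(5,1) = 5·5 = 25.
Probability = 25/45 = 5/9.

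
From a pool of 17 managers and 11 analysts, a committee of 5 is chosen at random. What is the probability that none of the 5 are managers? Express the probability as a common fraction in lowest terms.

There are C(28,5) = 98280 possible selections.
Selections with no managers (all analysts): C(11,5) = 462.
Probability = 462/98280 = 11/2340.

11/2340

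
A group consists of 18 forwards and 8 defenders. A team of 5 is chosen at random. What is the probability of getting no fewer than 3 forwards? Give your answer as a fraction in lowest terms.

Total selections: C(26,5) = 65780.
Favorable selections (no fewer than 3 forwards): C(18,3)·C(8,2) + C(18,4)·C(8,1) + C(18,5)·C(8,0) = 22848 + 24480 + 8568 = 55896.
Probability = 55896/65780 = 13974/16445.

13974/16445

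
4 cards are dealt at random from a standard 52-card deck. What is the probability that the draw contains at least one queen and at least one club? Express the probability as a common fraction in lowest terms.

52799/270725

There are C(52,4) = 270725 possible draws.
By inclusion-exclusion on the complements, draws missing all queens or all clubs: C(48,4) + C(39,4) − C(36,4) = 194580 + 82251 − 58905 = 217926.
So draws with at least one of each: 270725 − 217926 = 52799, probability 52799/270725.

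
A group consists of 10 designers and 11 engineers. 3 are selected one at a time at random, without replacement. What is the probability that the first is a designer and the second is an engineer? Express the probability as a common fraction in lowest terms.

11/42

Multiply the conditional probabilities at each draw: 10/21 · 11/20 = 110/420 = 11/42.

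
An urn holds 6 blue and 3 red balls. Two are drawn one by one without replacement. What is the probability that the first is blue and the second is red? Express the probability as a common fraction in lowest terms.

1/4

Multiply the conditional probabilities at each draw: 6/9 · 3/8 = 18/72 = 1/4.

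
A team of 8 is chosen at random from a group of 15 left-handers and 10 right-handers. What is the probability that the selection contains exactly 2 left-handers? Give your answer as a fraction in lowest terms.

The sample space is all 8-subsets of the 25: C(25,8) = 1081575.
Selections with exactly 2 left-handers: choose 2 of the 15 left-handers and 6 of the 10 right-handers, C(15,2)·C(10,6) = 105·210 = 22050.
Probability = 22050/1081575 = 98/4807.

98/4807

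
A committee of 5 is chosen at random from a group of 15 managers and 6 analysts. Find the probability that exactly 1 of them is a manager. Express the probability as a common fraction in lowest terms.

25/2261

Total number of selections: C(21,5) = 20349.
Selections with exactly 1 manager: choose 1 of the 15 managers and 4 of the 6 analysts, C(15,1)·C(6,4) = 15·15 = 225.
Probability = 225/20349 = 25/2261.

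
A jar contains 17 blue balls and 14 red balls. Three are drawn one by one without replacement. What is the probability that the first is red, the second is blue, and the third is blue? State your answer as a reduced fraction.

Multiply the conditional probabilities at each draw: 14/31 · 17/30 · 16/29 = 3808/26970 = 1904/13485.

1904/13485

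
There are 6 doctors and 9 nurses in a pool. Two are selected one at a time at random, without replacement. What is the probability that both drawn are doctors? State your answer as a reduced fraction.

1/7

Multiply the conditional probabilities at each draw: 6/15 · 5/14 = 30/210 = 1/7.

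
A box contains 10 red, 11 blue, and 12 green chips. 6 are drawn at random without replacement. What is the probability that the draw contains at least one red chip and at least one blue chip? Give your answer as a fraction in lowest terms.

3029/3596

There are C(33,6) = 1107568 possible draws.
By inclusion-exclusion on the complements, draws missing all red or all blue: C(23,6) + C(22,6) − C(12,6) = 100947 + 74613 − 924 = 174636.
So draws with at least one of each: 1107568 − 174636 = 932932, probability 932932/1107568 = 3029/3596.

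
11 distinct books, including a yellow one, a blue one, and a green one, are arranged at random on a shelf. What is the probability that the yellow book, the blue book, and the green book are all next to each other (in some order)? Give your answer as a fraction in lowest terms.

There are 11! = 39916800 arrangements.
Treat the three as one block: 9! placements × 3! orders within the block = 362880·6 = 2177280.
Probability = 2177280/39916800 = 3/55.

3/55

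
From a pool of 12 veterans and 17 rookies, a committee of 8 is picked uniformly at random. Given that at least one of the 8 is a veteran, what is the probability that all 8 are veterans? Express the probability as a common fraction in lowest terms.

Work in counts. Selections with at least one veteran: C(29,8) − C(17,8) = 4292145 − 24310 = 4267835.
Of those, selections where all 8 are veterans: C(12,8) = 495.
Conditional probability = 495/4267835 = 9/77597.

9/77597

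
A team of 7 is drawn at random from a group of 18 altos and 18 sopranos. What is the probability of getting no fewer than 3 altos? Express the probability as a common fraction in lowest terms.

Total selections: C(36,7) = 8347680.
Count the complement (fewer than 3 altos): C(18,0)·C(18,7) + C(18,1)·C(18,6) + C(18,2)·C(18,5) = 31824 + 334152 + 1310904 = 1676880.
Probability = 1 − 1676880/8347680 = 6670800/8347680 = 545/682.

545/682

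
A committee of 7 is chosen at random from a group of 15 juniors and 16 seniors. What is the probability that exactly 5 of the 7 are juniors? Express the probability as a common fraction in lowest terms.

616/4495

Total number of selections: C(31,7) = 2629575.
Selections with exactly 5 juniors: choose 5 of the 15 juniors and 2 of the 16 seniors, C(15,5)·C(16,2) = 3003·120 = 360360.
Probability = 360360/2629575 = 616/4495.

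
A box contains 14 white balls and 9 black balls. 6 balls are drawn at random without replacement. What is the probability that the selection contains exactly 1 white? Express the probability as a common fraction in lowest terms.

84/4807

Total number of selections: C(23,6) = 100947.
Selections with exactly 1 white: choose 1 of the 14 white and 5 of the 9 black, C(14,1)·C(9,5) = 14·126 = 1764.
Probability = 1764/100947 = 84/4807.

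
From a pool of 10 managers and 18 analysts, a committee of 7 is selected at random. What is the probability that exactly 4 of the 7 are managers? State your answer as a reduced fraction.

Total number of selections: C(28,7) = 1184040.
Selections with exactly 4 managers: choose 4 of the 10 managers and 3 of the 18 analysts, C(10,4)·C(18,3) = 210·816 = 171360.
Probability = 171360/1184040 = 476/3289.

476/3289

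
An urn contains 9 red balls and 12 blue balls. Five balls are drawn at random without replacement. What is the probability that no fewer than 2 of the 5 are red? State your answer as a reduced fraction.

There are C(21,5) = 20349 ways to choose the 5.
Favorable selections (no fewer than 2 red): C(9,2)·C(12,3) + C(9,3)·C(12,2) + C(9,4)·C(12,1) + C(9,5)·C(12,0) = 7920 + 5544 + 1512 + 126 = 15102.
Probability = 15102/20349 = 1678/2261.

1678/2261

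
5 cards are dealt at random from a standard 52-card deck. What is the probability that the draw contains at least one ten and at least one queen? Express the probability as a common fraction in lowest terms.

6509/64974

There are C(52,5) = 2598960 possible draws.
By inclusion-exclusion on the complements, draws missing all tens or all queens: C(48,5) + C(48,5) − C(44,5) = 1712304 + 1712304 − 1086008 = 2338600.
So draws with at least one of each: 2598960 − 2338600 = 260360, probability 260360/2598960 = 6509/64974.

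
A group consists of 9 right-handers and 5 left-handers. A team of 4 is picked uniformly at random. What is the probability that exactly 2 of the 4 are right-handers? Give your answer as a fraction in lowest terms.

The sample space is all 4-subsets of the 14: C(14,4) = 1001.
Selections with exactly 2 right-handers: choose 2 of the 9 right-handers and 2 of the 5 left-handers, C(9,2)·C(5,2) = 36·10 = 360.
Probability = 360/1001.

360/1001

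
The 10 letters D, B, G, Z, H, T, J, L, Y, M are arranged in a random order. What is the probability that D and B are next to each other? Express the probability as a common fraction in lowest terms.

1/5

There are 10! = 3628800 arrangements.
Treat D and B as a block: 9! arrangements of the blocks × 2 orders within the block = 2·362880 = 725760.
Probability = 725760/3628800 = 1/5.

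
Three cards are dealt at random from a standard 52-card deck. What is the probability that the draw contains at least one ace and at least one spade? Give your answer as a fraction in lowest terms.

33/260

There are C(52,3) = 22100 possible draws.
By inclusion-exclusion on the complements, draws missing all aces or all spades: C(48,3) + C(39,3) − C(36,3) = 17296 + 9139 − 7140 = 19295.
So draws with at least one of each: 22100 − 19295 = 2805, probability 2805/22100 = 33/260.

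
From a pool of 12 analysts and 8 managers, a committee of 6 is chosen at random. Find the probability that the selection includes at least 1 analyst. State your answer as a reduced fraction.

Total selections: C(20,6) = 38760.
The complement is all 6 are managers: C(8,6) = 28.
Probability = 1 − 28/38760 = 38732/38760 = 9683/9690.

9683/9690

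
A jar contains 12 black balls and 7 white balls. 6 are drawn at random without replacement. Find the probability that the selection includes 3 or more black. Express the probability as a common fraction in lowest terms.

There are C(19,6) = 27132 ways to choose the 6.
Count the complement (fewer than 3 black): C(12,0)·C(7,6) + C(12,1)·C(7,5) + C(12,2)·C(7,4) = 7 + 252 + 2310 = 2569.
Probability = 1 − 2569/27132 = 24563/27132 = 3509/3876.

3509/3876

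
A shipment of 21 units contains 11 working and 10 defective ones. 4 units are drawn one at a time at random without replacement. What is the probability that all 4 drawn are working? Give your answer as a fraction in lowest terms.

22/399

Multiply the conditional probabilities at each draw: 11/21 · 10/20 · 9/19 · 8/18 = 7920/143640 = 22/399.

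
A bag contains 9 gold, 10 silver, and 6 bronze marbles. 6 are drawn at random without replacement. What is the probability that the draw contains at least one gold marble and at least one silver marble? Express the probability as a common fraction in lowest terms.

41022/44275

There are C(25,6) = 177100 possible draws.
By inclusion-exclusion on the complements, draws missing all gold or all silver: C(16,6) + C(15,6) − C(6,6) = 8008 + 5005 − 1 = 13012.
So draws with at least one of each: 177100 − 13012 = 164088, probability 164088/177100 = 41022/44275.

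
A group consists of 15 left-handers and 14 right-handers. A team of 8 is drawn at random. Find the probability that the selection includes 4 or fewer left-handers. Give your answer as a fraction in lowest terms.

Total selections: C(29,8) = 4292145.
Count the complement (more than 4 left-handers): C(15,5)·C(14,3) + C(15,6)·C(14,2) + C(15,7)·C(14,1) + C(15,8)·C(14,0) = 1093092 + 455455 + 90090 + 6435 = 1645072.
Probability = 1 − 1645072/4292145 = 2647073/4292145 = 18511/30015.

18511/30015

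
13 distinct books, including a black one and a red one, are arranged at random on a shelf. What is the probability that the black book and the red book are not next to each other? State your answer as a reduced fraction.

11/13

There are 13! = 6227020800 arrangements.
Arrangements with the black book and the red book adjacent: 2·12! = 958003200.
So not adjacent: 6227020800 − 958003200 = 5269017600, probability 5269017600/6227020800 = 11/13.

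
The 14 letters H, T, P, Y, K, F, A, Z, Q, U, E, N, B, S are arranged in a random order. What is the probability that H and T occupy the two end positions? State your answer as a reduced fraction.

There are 14! = 87178291200 arrangements.
Place H and T at the ends in 2 ways, arrange the remaining 12 in 12! = 479001600 ways: 2·479001600 = 958003200.
Probability = 958003200/87178291200 = 1/91.

1/91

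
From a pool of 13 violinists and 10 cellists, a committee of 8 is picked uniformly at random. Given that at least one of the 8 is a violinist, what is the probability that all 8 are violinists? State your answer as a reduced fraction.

33/12571

Work in counts. Selections with at least one violinist: C(23,8) − C(10,8) = 490314 − 45 = 490269.
Of those, selections where all 8 are violinists: C(13,8) = 1287.
Conditional probability = 1287/490269 = 33/12571.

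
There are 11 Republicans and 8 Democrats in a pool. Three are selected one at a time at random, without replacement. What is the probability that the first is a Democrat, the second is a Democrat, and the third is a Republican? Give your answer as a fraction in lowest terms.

308/2907

Multiply the conditional probabilities at each draw: 8/19 · 7/18 · 11/17 = 616/5814 = 308/2907.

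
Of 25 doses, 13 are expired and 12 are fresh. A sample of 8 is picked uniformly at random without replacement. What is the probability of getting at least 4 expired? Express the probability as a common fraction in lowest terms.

312/437

Total selections: C(25,8) = 1081575.
Count the complement (fewer than 4 expired): C(13,0)·C(12,8) + C(13,1)·C(12,7) + C(13,2)·C(12,6) + C(13,3)·C(12,5) = 495 + 10296 + 72072 + 226512 = 309375.
Probability = 1 − 309375/1081575 = 772200/1081575 = 312/437.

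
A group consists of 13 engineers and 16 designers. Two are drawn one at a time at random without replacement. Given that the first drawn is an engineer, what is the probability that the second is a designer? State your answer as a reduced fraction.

4/7

After removing one engineer, 28 remain: 12 engineers and 16 designers.
So the probability the next is a designer is 16/28 = 4/7.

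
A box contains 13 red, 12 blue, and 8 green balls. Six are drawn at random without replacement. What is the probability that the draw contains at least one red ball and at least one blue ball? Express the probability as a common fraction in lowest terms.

253643/276892

There are C(33,6) = 1107568 possible draws.
By inclusion-exclusion on the complements, draws missing all red or all blue: C(20,6) + C(21,6) − C(8,6) = 38760 + 54264 − 28 = 92996.
So draws with at least one of each: 1107568 − 92996 = 1014572, probability 1014572/1107568 = 253643/276892.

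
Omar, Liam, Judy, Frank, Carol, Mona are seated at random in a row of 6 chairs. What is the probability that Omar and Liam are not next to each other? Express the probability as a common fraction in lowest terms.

2/3

There are 6! = 720 arrangements.
Arrangements with Omar and Liam adjacent: 2·5! = 240.
So not adjacent: 720 − 240 = 480, probability 480/720 = 2/3.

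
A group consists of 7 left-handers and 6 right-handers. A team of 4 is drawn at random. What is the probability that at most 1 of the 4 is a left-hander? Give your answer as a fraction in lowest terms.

There are C(13,4) = 715 ways to choose the 4.
Favorable selections (at most 1 left-hander): C(7,0)·C(6,4) + C(7,1)·C(6,3) = 15 + 140 = 155.
Probability = 155/715 = 31/143.

31/143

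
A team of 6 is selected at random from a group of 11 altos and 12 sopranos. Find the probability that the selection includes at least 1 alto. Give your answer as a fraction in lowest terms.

There are C(23,6) = 100947 ways to choose the 6.
The complement is all 6 are sopranos: C(12,6) = 924.
Probability = 1 − 924/100947 = 100023/100947 = 433/437.

433/437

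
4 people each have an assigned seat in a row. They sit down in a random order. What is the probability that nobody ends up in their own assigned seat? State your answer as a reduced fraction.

3/8

There are 4! = 24 seatings.
By inclusion-exclusion, seatings with no fixed points: C(4,0)·4! − C(4,1)·3! + C(4,2)·2! − C(4,3)·1! + C(4,4)·0! = 9.
Probability = 9/24 = 3/8.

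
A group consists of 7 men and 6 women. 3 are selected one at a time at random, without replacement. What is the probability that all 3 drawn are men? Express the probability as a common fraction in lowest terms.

Multiply the conditional probabilities at each draw: 7/13 · 6/12 · 5/11 = 210/1716 = 35/286.

35/286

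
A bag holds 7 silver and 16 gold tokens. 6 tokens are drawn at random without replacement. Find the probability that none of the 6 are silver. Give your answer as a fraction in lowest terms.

There are C(23,6) = 100947 possible selections.
Selections with no silver (all gold): C(16,6) = 8008.
Probability = 8008/100947 = 104/1311.

104/1311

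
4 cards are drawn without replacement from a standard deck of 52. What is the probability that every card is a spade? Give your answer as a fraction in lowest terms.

There are C(52,4) = 270725 possible 4-card hands.
Hands that are all spades: C(13,4) = 715.
Probability = 715/270725 = 11/4165.

11/4165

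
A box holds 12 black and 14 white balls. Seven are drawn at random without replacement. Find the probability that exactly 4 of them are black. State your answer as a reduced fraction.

The sample space is all 7-subsets of the 26: C(26,7) = 657800.
Selections with exactly 4 black: choose 4 of the 12 black and 3 of the 14 white, C(12,4)·C(14,3) = 495·364 = 180180.
Probability = 180180/657800 = 63/230.

63/230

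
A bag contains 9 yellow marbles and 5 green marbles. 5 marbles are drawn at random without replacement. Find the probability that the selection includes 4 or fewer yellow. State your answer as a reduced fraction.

Total selections: C(14,5) = 2002.
The complement is exactly 5 yellow: C(9,5)·C(5,0) = 126.
Probability = 1 − 126/2002 = 1876/2002 = 134/143.

134/143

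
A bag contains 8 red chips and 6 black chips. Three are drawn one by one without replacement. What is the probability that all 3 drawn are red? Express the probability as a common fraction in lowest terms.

2/13

Multiply the conditional probabilities at each draw: 8/14 · 7/13 · 6/12 = 336/2184 = 2/13.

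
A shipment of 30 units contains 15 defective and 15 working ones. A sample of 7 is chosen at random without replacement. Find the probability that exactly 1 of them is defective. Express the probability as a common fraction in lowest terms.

There are C(30,7) = 2035800 ways to choose 7 from 30.
Selections with exactly 1 defective: choose 1 of the 15 defective and 6 of the 15 working, C(15,1)·C(15,6) = 15·5005 = 75075.
Probability = 75075/2035800 = 77/2088.

77/2088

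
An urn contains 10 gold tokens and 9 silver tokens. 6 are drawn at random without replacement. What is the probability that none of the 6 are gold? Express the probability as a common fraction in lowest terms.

There are C(19,6) = 27132 possible selections.
Selections with no gold (all silver): C(9,6) = 84.
Probability = 84/27132 = 1/323.

1/323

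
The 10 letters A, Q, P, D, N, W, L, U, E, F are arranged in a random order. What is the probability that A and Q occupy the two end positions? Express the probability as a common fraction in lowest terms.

1/45

There are 10! = 3628800 arrangements.
Place A and Q at the ends in 2 ways, arrange the remaining 8 in 8! = 40320 ways: 2·40320 = 80640.
Probability = 80640/3628800 = 1/45.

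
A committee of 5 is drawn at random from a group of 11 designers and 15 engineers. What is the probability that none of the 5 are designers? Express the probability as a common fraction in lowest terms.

21/460

There are C(26,5) = 65780 possible selections.
Selections with no designers (all engineers): C(15,5) = 3003.
Probability = 3003/65780 = 21/460.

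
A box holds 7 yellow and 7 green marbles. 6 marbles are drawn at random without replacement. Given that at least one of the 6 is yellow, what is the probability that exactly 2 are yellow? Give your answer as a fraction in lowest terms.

Work in counts. Selections with at least one yellow: C(14,6) − C(7,6) = 3003 − 7 = 2996.
Of those, selections where exactly 2 are yellow: C(7,2)·C(7,4) = 21·35 = 735.
Conditional probability = 735/2996 = 105/428.

105/428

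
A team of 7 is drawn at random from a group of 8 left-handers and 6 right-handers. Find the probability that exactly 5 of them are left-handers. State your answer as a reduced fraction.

35/143

Total number of selections: C(14,7) = 3432.
Selections with exactly 5 left-handers: choose 5 of the 8 left-handers and 2 of the 6 right-handers, C(8,5)·C(6,2) = 56·15 = 840.
Probability = 840/3432 = 35/143.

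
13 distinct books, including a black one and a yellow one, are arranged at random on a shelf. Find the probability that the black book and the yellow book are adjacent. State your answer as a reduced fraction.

There are 13! = 6227020800 arrangements.
Treat the black book and the yellow book as a block: 12! arrangements of the blocks × 2 orders within the block = 2·479001600 = 958003200.
Probability = 958003200/6227020800 = 2/13.

2/13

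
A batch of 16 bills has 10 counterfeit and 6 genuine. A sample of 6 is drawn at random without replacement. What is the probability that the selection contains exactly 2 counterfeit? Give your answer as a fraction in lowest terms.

675/8008

Total number of selections: C(16,6) = 8008.
Selections with exactly 2 counterfeit: choose 2 of the 10 counterfeit and 4 of the 6 genuine, C(10,2)·C(6,4) = 45·15 = 675.
Probability = 675/8008.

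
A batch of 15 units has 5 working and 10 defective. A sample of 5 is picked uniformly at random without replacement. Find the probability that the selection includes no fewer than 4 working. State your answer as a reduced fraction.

There are C(15,5) = 3003 ways to choose the 5.
Favorable selections (no fewer than 4 working): C(5,4)·C(10,1) + C(5,5)·C(10,0) = 50 + 1 = 51.
Probability = 51/3003 = 17/1001.

17/1001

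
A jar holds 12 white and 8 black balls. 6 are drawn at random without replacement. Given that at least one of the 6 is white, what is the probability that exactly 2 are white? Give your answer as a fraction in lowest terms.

Work in counts. Selections with at least one white: C(20,6) − C(8,6) = 38760 − 28 = 38732.
Of those, selections where exactly 2 are white: C(12,2)·C(8,4) = 66·70 = 4620.
Conditional probability = 4620/38732 = 1155/9683.

1155/9683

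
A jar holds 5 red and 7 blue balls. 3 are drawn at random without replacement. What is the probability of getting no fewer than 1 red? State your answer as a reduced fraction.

Total selections: C(12,3) = 220.
The complement is all 3 are blue: C(7,3) = 35.
Probability = 1 − 35/220 = 185/220 = 37/44.

37/44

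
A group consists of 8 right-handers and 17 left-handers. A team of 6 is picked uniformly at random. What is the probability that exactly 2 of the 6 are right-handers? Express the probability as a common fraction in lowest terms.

There are C(25,6) = 177100 ways to choose 6 from 25.
Selections with exactly 2 right-handers: choose 2 of the 8 right-handers and 4 of the 17 left-handers, C(8,2)·C(17,4) = 28·2380 = 66640.
Probability = 66640/177100 = 476/1265.

476/1265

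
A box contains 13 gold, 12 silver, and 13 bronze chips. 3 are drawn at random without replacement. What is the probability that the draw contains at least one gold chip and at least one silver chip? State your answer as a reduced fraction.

637/1406

There are C(38,3) = 8436 possible draws.
By inclusion-exclusion on the complements, draws missing all gold or all silver: C(25,3) + C(26,3) − C(13,3) = 2300 + 2600 − 286 = 4614.
So draws with at least one of each: 8436 − 4614 = 3822, probability 3822/8436 = 637/1406.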